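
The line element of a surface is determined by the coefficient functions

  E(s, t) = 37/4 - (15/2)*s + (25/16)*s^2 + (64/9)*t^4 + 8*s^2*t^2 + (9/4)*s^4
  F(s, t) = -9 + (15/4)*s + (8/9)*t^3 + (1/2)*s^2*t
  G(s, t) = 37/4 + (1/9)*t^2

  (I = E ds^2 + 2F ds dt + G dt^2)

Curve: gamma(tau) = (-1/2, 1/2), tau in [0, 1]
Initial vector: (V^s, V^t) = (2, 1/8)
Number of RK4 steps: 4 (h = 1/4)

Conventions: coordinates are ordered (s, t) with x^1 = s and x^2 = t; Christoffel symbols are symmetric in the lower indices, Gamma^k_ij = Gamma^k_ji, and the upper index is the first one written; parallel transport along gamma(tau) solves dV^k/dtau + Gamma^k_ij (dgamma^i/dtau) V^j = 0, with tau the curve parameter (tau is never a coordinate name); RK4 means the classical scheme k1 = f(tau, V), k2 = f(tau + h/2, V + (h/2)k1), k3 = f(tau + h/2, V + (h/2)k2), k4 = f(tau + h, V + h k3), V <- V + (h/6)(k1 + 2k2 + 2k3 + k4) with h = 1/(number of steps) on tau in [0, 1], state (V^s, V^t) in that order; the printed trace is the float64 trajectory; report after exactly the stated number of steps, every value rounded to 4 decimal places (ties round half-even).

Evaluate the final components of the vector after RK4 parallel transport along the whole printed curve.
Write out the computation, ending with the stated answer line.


gamma'(tau) = (0, 0); f(tau, V)^k = -Gamma^k_ij(gamma(tau)) gamma'^i(tau) V^j; h = 1/4; intermediate values shown to 6 dp
curve data and Christoffel symbols at the stage parameters:
  tau = 0.000000: gamma = (-0.500000, 0.500000), gamma' = (0.000000, 0.000000); Gamma_sss = -2.467208, Gamma_sst = 1.302744, Gamma_stt = 0.401335, Gamma_tss = -2.767940, Gamma_tst = 1.502641, Gamma_ttt = 0.468905
  tau = 0.125000: gamma = (-0.500000, 0.500000), gamma' = (0.000000, 0.000000); Gamma_sss = -2.467208, Gamma_sst = 1.302744, Gamma_stt = 0.401335, Gamma_tss = -2.767940, Gamma_tst = 1.502641, Gamma_ttt = 0.468905
  tau = 0.250000: gamma = (-0.500000, 0.500000), gamma' = (0.000000, 0.000000); Gamma_sss = -2.467208, Gamma_sst = 1.302744, Gamma_stt = 0.401335, Gamma_tss = -2.767940, Gamma_tst = 1.502641, Gamma_ttt = 0.468905
  tau = 0.375000: gamma = (-0.500000, 0.500000), gamma' = (0.000000, 0.000000); Gamma_sss = -2.467208, Gamma_sst = 1.302744, Gamma_stt = 0.401335, Gamma_tss = -2.767940, Gamma_tst = 1.502641, Gamma_ttt = 0.468905
  tau = 0.500000: gamma = (-0.500000, 0.500000), gamma' = (0.000000, 0.000000); Gamma_sss = -2.467208, Gamma_sst = 1.302744, Gamma_stt = 0.401335, Gamma_tss = -2.767940, Gamma_tst = 1.502641, Gamma_ttt = 0.468905
  tau = 0.625000: gamma = (-0.500000, 0.500000), gamma' = (0.000000, 0.000000); Gamma_sss = -2.467208, Gamma_sst = 1.302744, Gamma_stt = 0.401335, Gamma_tss = -2.767940, Gamma_tst = 1.502641, Gamma_ttt = 0.468905
  tau = 0.750000: gamma = (-0.500000, 0.500000), gamma' = (0.000000, 0.000000); Gamma_sss = -2.467208, Gamma_sst = 1.302744, Gamma_stt = 0.401335, Gamma_tss = -2.767940, Gamma_tst = 1.502641, Gamma_ttt = 0.468905
  tau = 0.875000: gamma = (-0.500000, 0.500000), gamma' = (0.000000, 0.000000); Gamma_sss = -2.467208, Gamma_sst = 1.302744, Gamma_stt = 0.401335, Gamma_tss = -2.767940, Gamma_tst = 1.502641, Gamma_ttt = 0.468905
  tau = 1.000000: gamma = (-0.500000, 0.500000), gamma' = (0.000000, 0.000000); Gamma_sss = -2.467208, Gamma_sst = 1.302744, Gamma_stt = 0.401335, Gamma_tss = -2.767940, Gamma_tst = 1.502641, Gamma_ttt = 0.468905
step 0: V^s = 2.0000, V^t = 0.1250
step 1: k1 = (0.000000, 0.000000), k2 = (0.000000, 0.000000), k3 = (0.000000, 0.000000), k4 = (0.000000, 0.000000); V <- V + (h/6)(k1 + 2k2 + 2k3 + k4): V^s = 2.0000, V^t = 0.1250
step 2: k1 = (0.000000, 0.000000), k2 = (0.000000, 0.000000), k3 = (0.000000, 0.000000), k4 = (0.000000, 0.000000); V <- V + (h/6)(k1 + 2k2 + 2k3 + k4): V^s = 2.0000, V^t = 0.1250
step 3: k1 = (0.000000, 0.000000), k2 = (0.000000, 0.000000), k3 = (0.000000, 0.000000), k4 = (0.000000, 0.000000); V <- V + (h/6)(k1 + 2k2 + 2k3 + k4): V^s = 2.0000, V^t = 0.1250
step 4: k1 = (0.000000, 0.000000), k2 = (0.000000, 0.000000), k3 = (0.000000, 0.000000), k4 = (0.000000, 0.000000); V <- V + (h/6)(k1 + 2k2 + 2k3 + k4): V^s = 2.0000, V^t = 0.1250

Answer: V^s = 2.0000, V^t = 0.1250


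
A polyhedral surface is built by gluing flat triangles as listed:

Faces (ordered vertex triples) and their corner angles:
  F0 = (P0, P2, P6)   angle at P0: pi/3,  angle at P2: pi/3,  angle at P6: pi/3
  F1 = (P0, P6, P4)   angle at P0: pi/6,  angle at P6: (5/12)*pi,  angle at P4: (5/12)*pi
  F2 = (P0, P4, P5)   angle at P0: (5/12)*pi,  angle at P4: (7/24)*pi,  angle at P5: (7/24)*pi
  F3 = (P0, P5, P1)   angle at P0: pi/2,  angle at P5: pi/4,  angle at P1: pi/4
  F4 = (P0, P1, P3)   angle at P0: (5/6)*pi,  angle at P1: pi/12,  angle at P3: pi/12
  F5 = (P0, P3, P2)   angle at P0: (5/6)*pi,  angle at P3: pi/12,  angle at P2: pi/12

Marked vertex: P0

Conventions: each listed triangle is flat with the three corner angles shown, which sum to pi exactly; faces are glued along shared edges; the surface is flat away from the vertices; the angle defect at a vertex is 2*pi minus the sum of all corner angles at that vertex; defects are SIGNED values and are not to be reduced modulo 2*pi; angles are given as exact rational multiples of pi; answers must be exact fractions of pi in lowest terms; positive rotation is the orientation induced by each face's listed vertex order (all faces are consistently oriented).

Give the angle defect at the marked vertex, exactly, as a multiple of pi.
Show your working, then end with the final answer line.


Sum of corner angles at P0: (37/12)*pi
defect = 2*pi - (37/12)*pi

Answer: defect(P0) = (-13/12)*pi


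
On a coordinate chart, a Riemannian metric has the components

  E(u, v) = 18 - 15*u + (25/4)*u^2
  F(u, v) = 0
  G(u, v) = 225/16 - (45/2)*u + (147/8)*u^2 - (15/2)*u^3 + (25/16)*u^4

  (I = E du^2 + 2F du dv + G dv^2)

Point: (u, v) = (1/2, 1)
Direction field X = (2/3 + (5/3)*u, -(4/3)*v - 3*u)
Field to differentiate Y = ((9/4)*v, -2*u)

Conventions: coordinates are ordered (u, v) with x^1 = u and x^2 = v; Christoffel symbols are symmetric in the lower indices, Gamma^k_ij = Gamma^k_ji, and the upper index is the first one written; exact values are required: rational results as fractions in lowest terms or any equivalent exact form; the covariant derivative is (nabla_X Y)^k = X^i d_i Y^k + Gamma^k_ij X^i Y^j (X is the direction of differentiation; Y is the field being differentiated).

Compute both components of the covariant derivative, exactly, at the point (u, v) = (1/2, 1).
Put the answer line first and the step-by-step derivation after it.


Answer: (nabla_X Y)^u = -3790/579, (nabla_X Y)^v = 195/82

E = 193/16, F = 0, G = 1681/256 at the point
E_u = -35/4, E_v = 0, F_u = 0, F_v = 0, G_u = -287/32, G_v = 0
EG - F^2 = 324433/4096;  g^inv = (4096/324433) * [[1681/256, 0], [0, 193/16]]
first-kind symbols [ij,l] = (1/2)(d_i g_jl + d_j g_il - d_l g_ij): [uu,u] = E_u/2 = -35/8, [uu,v] = F_u - E_v/2 = 0, [uv,u] = E_v/2 = 0, [uv,v] = G_u/2 = -287/64, [vv,u] = F_v - G_u/2 = 287/64, [vv,v] = G_v/2 = 0
Gamma^u_ij = (G*[ij,u] - F*[ij,v])/(EG - F^2), Gamma^v_ij = (E*[ij,v] - F*[ij,u])/(EG - F^2)
Gamma_uuu = -70/193, Gamma_uuv = 0, Gamma_uvv = 287/772, Gamma_vuu = 0, Gamma_vuv = -28/41, Gamma_vvv = 0
X = (3/2, -17/6), Y = (9/4, -1) at the point


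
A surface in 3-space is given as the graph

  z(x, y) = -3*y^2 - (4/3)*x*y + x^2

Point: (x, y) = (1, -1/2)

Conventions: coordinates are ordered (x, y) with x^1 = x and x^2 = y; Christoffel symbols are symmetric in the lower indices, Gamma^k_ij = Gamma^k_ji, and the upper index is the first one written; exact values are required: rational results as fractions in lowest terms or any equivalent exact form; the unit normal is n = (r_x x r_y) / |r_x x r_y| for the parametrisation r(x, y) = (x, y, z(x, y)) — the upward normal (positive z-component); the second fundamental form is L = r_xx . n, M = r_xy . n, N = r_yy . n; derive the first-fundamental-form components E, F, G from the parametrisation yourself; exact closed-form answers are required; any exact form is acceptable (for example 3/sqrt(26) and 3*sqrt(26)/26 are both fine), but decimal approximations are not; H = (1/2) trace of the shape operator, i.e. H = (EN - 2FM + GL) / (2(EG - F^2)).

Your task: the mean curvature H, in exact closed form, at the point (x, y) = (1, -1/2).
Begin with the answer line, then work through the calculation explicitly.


Answer: H = -395*sqrt(2)/1372

z_x = 8/3, z_y = 5/3, z_xx = 2, z_xy = -4/3, z_yy = -6
E = 73/9, F = 40/9, G = 34/9; answer radicand W^2 = 98/9
unnormalised second-form numerators: l = 2, m = -4/3, n = -6; L = l/sqrt(98/9), and similarly M = m/sqrt(W^2), N = n/sqrt(W^2)
H = (E*n - 2*F*m + G*l) / (2*(EG - F^2)*sqrt(W^2)); E*n - 2*F*m + G*l = -790/27, EG - F^2 = 98/9, so H = (-395/294)/sqrt(98/9)


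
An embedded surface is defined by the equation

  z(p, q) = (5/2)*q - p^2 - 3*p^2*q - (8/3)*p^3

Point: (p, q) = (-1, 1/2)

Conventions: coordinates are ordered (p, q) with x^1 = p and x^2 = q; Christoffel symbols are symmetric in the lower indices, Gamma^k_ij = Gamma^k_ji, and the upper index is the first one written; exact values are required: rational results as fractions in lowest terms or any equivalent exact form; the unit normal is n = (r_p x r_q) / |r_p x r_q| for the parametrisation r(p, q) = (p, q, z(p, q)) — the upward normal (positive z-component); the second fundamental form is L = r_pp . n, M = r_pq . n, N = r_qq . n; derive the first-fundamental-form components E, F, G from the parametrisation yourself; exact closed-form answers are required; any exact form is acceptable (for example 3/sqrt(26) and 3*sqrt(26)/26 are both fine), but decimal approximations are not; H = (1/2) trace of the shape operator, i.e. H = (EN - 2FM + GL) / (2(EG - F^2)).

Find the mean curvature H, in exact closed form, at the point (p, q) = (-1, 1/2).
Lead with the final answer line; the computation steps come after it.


Answer: H = -17*sqrt(41)/1681

z_p = -3, z_q = -1/2, z_pp = 11, z_pq = 6, z_qq = 0
E = 10, F = 3/2, G = 5/4; answer radicand W^2 = 41/4
unnormalised second-form numerators: l = 11, m = 6, n = 0; L = l/sqrt(41/4), and similarly M = m/sqrt(W^2), N = n/sqrt(W^2)
H = (E*n - 2*F*m + G*l) / (2*(EG - F^2)*sqrt(W^2)); E*n - 2*F*m + G*l = -17/4, EG - F^2 = 41/4, so H = (-17/82)/sqrt(41/4)


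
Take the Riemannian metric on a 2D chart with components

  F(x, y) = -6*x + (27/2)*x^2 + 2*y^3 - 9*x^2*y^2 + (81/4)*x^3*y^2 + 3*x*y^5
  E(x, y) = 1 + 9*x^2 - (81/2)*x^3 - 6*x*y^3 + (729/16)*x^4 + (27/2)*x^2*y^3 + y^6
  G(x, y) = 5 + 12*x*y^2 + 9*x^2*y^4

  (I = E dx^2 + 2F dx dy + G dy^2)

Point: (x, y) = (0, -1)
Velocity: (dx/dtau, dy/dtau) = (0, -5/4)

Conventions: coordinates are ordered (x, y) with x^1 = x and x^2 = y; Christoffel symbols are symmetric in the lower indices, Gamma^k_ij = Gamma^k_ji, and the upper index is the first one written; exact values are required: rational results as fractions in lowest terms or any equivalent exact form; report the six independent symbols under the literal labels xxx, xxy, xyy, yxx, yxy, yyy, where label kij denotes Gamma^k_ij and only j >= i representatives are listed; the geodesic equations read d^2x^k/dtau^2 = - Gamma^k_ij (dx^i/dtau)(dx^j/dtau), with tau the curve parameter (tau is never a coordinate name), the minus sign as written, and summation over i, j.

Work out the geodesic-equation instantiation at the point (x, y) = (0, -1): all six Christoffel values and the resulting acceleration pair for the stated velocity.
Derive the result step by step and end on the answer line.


E = 2, F = -2, G = 5 at the point
E_x = 6, E_y = -6, F_x = -9, F_y = 6, G_x = 12, G_y = 0
EG - F^2 = 6;  g^inv = (1/6) * [[5, 2], [2, 2]]
first-kind symbols [ij,l] = (1/2)(d_i g_jl + d_j g_il - d_l g_ij): [xx,x] = E_x/2 = 3, [xx,y] = F_x - E_y/2 = -6, [xy,x] = E_y/2 = -3, [xy,y] = G_x/2 = 6, [yy,x] = F_y - G_x/2 = 0, [yy,y] = G_y/2 = 0
Gamma^x_ij = (G*[ij,x] - F*[ij,y])/(EG - F^2), Gamma^y_ij = (E*[ij,y] - F*[ij,x])/(EG - F^2)
Gamma_xxx = 1/2, Gamma_xxy = -1/2, Gamma_xyy = 0, Gamma_yxx = -1, Gamma_yxy = 1, Gamma_yyy = 0
d^2x/dtau^2 = -(Gamma_xxx*(0)^2 + 2*Gamma_xxy*(0)*(-5/4) + Gamma_xyy*(-5/4)^2) = 0
d^2y/dtau^2 = -(Gamma_yxx*(0)^2 + 2*Gamma_yxy*(0)*(-5/4) + Gamma_yyy*(-5/4)^2) = 0

Answer: Gamma_xxx = 1/2, Gamma_xxy = -1/2, Gamma_xyy = 0, Gamma_yxx = -1, Gamma_yxy = 1, Gamma_yyy = 0; accelerations (d^2x/dtau^2, d^2y/dtau^2) = (0, 0)


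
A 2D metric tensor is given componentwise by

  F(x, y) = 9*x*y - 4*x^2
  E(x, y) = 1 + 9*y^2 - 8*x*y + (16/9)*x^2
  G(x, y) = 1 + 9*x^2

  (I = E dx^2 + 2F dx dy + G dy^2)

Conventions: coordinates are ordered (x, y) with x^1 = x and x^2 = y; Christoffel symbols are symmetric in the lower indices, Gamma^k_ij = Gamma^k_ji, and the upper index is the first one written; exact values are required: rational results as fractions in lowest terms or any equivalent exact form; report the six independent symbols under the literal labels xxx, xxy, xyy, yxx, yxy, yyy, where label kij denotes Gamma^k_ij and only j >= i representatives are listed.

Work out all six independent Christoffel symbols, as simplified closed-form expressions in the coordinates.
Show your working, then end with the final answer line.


E = 1 + 9*y^2 - 8*x*y + (16/9)*x^2; F = 9*x*y - 4*x^2; G = 1 + 9*x^2
Gamma^k_ij = (1/2) g^{kl} (d_i g_jl + d_j g_il - d_l g_ij), with g^inv = (1/(EG-F^2)) [[G, -F], [-F, E]]
first partials: E_x = -8*y + (32/9)*x, E_y = 18*y - 8*x, F_x = 9*y - 8*x, F_y = 9*x, G_x = 18*x, G_y = 0
D = EG - F^2 = 1 + 9*y^2 - 8*x*y + (97/9)*x^2
expanded: Gamma^x_xx = (G E_x - 2F F_x + F E_y)/(2D), Gamma^x_xy = (G E_y - F G_x)/(2D), Gamma^x_yy = (2G F_y - G G_x - F G_y)/(2D), Gamma^y_xx = (2E F_x - E E_y - F E_x)/(2D), Gamma^y_xy = (E G_x - F E_y)/(2D), Gamma^y_yy = (E G_y - 2F F_y + F G_x)/(2D); substitute and cancel common factors

Answer: Gamma_xxx = (16*x - 36*y)/(97*x^2 - 72*x*y + 81*y^2 + 9), Gamma_xxy = (-36*x + 81*y)/(97*x^2 - 72*x*y + 81*y^2 + 9), Gamma_xyy = 0, Gamma_yxx = -36*x/(97*x^2 - 72*x*y + 81*y^2 + 9), Gamma_yxy = 81*x/(97*x^2 - 72*x*y + 81*y^2 + 9), Gamma_yyy = 0


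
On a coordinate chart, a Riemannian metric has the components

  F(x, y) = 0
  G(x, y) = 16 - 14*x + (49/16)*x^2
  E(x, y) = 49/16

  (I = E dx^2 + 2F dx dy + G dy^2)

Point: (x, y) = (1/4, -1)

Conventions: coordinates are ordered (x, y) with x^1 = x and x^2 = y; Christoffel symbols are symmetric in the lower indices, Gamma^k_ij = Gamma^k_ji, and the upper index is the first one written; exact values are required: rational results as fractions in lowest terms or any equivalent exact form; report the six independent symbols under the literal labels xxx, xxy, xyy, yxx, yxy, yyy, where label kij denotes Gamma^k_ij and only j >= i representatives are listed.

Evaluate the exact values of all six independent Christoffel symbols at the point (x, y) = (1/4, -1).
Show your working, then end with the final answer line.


E = 49/16, F = 0, G = 3249/256 at the point
E_x = 0, E_y = 0, F_x = 0, F_y = 0, G_x = -399/32, G_y = 0
EG - F^2 = 159201/4096;  g^inv = (4096/159201) * [[3249/256, 0], [0, 49/16]]
first-kind symbols [ij,l] = (1/2)(d_i g_jl + d_j g_il - d_l g_ij): [xx,x] = E_x/2 = 0, [xx,y] = F_x - E_y/2 = 0, [xy,x] = E_y/2 = 0, [xy,y] = G_x/2 = -399/64, [yy,x] = F_y - G_x/2 = 399/64, [yy,y] = G_y/2 = 0
Gamma^x_ij = (G*[ij,x] - F*[ij,y])/(EG - F^2), Gamma^y_ij = (E*[ij,y] - F*[ij,x])/(EG - F^2)

Answer: Gamma_xxx = 0, Gamma_xxy = 0, Gamma_xyy = 57/28, Gamma_yxx = 0, Gamma_yxy = -28/57, Gamma_yyy = 0


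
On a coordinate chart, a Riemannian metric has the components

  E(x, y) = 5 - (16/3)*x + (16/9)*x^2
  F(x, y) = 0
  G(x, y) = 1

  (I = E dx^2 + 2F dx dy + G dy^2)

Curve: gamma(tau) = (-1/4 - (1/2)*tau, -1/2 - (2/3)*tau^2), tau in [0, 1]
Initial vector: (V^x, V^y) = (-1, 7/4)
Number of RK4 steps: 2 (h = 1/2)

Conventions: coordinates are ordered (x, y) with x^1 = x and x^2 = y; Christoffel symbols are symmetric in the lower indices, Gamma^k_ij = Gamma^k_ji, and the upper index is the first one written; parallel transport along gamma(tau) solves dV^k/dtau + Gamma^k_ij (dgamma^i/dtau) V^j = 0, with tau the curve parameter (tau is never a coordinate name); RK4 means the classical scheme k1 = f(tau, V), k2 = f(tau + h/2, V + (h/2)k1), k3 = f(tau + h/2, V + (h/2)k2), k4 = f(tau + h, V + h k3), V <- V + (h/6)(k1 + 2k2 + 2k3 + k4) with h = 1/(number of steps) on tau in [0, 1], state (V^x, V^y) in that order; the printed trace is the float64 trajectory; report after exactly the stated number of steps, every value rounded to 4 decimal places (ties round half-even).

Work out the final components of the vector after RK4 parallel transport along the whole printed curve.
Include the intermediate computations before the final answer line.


gamma'(tau) = (-1/2, -(4/3)*tau); f(tau, V)^k = -Gamma^k_ij(gamma(tau)) gamma'^i(tau) V^j; h = 1/2; intermediate values shown to 6 dp
curve data and Christoffel symbols at the stage parameters:
  tau = 0.000000: gamma = (-0.250000, -0.500000), gamma' = (-0.500000, 0.000000); Gamma_xxx = -0.482759, Gamma_xxy = 0.000000, Gamma_xyy = 0.000000, Gamma_yxx = 0.000000, Gamma_yxy = 0.000000, Gamma_yyy = 0.000000
  tau = 0.250000: gamma = (-0.375000, -0.541667), gamma' = (-0.500000, -0.333333); Gamma_xxx = -0.459770, Gamma_xxy = 0.000000, Gamma_xyy = 0.000000, Gamma_yxx = 0.000000, Gamma_yxy = 0.000000, Gamma_yyy = 0.000000
  tau = 0.500000: gamma = (-0.500000, -0.666667), gamma' = (-0.500000, -0.666667); Gamma_xxx = -0.438356, Gamma_xxy = 0.000000, Gamma_xyy = 0.000000, Gamma_yxx = 0.000000, Gamma_yxy = 0.000000, Gamma_yyy = 0.000000
  tau = 0.750000: gamma = (-0.625000, -0.875000), gamma' = (-0.500000, -1.000000); Gamma_xxx = -0.418462, Gamma_xxy = 0.000000, Gamma_xyy = 0.000000, Gamma_yxx = 0.000000, Gamma_yxy = 0.000000, Gamma_yyy = 0.000000
  tau = 1.000000: gamma = (-0.750000, -1.166667), gamma' = (-0.500000, -1.333333); Gamma_xxx = -0.400000, Gamma_xxy = 0.000000, Gamma_xyy = 0.000000, Gamma_yxx = 0.000000, Gamma_yxy = 0.000000, Gamma_yyy = 0.000000
step 0: V^x = -1.0000, V^y = 1.7500
step 1: k1 = (0.241379, 0.000000), k2 = (0.216013, 0.000000), k3 = (0.217471, 0.000000), k4 = (0.195346, 0.000000); V <- V + (h/6)(k1 + 2k2 + 2k3 + k4): V^x = -0.8914, V^y = 1.7500
step 2: k1 = (0.195366, 0.000000), k2 = (0.176281, 0.000000), k3 = (0.177279, 0.000000), k4 = (0.160544, 0.000000); V <- V + (h/6)(k1 + 2k2 + 2k3 + k4): V^x = -0.8028, V^y = 1.7500

Answer: V^x = -0.8028, V^y = 1.7500


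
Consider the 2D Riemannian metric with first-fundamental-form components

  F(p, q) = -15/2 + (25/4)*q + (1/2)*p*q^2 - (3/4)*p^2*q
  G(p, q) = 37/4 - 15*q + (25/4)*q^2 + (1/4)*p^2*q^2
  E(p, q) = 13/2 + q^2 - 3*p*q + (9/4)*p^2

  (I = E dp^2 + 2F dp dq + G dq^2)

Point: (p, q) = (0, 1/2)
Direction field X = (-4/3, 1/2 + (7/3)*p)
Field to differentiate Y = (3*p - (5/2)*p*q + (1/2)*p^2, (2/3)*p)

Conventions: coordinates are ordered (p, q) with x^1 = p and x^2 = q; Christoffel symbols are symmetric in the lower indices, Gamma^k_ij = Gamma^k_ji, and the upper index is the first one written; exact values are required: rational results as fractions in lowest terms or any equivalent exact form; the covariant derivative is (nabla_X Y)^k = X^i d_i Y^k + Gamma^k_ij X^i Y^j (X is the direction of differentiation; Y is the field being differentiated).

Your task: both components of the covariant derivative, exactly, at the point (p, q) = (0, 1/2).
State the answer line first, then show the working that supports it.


Answer: (nabla_X Y)^p = -7/3, (nabla_X Y)^q = -8/9

E = 27/4, F = -35/8, G = 53/16 at the point
E_p = -3/2, E_q = 1, F_p = 1/8, F_q = 25/4, G_p = 0, G_q = -35/4
EG - F^2 = 103/32;  g^inv = (32/103) * [[53/16, 35/8], [35/8, 27/4]]
first-kind symbols [ij,l] = (1/2)(d_i g_jl + d_j g_il - d_l g_ij): [pp,p] = E_p/2 = -3/4, [pp,q] = F_p - E_q/2 = -3/8, [pq,p] = E_q/2 = 1/2, [pq,q] = G_p/2 = 0, [qq,p] = F_q - G_p/2 = 25/4, [qq,q] = G_q/2 = -35/8
Gamma^p_ij = (G*[ij,p] - F*[ij,q])/(EG - F^2), Gamma^q_ij = (E*[ij,q] - F*[ij,p])/(EG - F^2)
Gamma_ppp = -132/103, Gamma_ppq = 53/103, Gamma_pqq = 50/103, Gamma_qpp = -186/103, Gamma_qpq = 70/103, Gamma_qqq = -70/103
X = (-4/3, 1/2), Y = (0, 0) at the point


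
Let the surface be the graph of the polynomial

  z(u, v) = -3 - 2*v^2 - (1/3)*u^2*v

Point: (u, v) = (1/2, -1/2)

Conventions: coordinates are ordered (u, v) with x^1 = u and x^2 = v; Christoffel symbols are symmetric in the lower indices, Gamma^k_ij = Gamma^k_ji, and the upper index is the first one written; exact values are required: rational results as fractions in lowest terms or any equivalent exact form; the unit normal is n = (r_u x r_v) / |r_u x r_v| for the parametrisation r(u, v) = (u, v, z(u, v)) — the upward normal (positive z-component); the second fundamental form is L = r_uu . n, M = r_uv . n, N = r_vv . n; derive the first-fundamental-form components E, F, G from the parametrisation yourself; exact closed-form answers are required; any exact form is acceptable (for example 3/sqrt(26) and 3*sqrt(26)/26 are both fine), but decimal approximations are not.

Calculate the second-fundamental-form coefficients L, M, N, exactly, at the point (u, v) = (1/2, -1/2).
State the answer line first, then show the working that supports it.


Answer: L = 4*sqrt(677)/677, M = -4*sqrt(677)/677, N = -48*sqrt(677)/677

z_u = 1/6, z_v = 23/12, z_uu = 1/3, z_uv = -1/3, z_vv = -4
E = 37/36, F = 23/72, G = 673/144; answer radicand W^2 = 677/144
unnormalised second-form numerators: l = 1/3, m = -1/3, n = -4; L = l/sqrt(677/144), and similarly M = m/sqrt(W^2), N = n/sqrt(W^2)


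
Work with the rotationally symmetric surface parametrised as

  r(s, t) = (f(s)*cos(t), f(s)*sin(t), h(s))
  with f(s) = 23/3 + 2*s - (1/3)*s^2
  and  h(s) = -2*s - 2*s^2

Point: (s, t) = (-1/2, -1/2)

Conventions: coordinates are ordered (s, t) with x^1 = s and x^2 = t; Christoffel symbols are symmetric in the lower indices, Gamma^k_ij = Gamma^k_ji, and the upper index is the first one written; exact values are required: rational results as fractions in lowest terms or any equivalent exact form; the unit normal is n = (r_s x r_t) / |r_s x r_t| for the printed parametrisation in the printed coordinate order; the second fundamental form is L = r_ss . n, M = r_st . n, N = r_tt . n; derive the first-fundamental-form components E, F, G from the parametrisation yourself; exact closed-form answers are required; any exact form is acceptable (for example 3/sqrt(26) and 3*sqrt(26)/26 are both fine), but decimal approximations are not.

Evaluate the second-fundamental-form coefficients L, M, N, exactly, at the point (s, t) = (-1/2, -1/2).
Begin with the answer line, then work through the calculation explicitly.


Answer: L = -4, M = 0, N = 0

f = 79/12, f' = 7/3, f'' = -2/3, h' = 0, h'' = -4
E = 49/9, F = 0, G = 6241/144; answer radicand W^2 = 49/9
unnormalised second-form numerators: l = -28/3, m = 0, n = 0; L = l/sqrt(49/9), and similarly M = m/sqrt(W^2), N = n/sqrt(W^2)


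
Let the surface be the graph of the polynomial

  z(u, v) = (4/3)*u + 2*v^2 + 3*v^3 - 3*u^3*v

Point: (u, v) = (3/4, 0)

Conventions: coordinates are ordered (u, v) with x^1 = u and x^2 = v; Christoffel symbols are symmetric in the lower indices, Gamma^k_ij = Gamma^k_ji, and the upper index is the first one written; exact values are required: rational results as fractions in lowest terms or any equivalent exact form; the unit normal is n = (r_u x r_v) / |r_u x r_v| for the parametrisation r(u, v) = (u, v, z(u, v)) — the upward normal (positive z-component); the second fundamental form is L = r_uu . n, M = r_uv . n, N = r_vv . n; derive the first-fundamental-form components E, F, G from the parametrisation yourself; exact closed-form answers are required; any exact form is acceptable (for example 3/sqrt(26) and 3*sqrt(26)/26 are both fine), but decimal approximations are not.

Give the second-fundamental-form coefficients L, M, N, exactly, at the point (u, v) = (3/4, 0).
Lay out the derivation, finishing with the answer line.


z_u = 4/3, z_v = -81/64, z_uu = 0, z_uv = -81/16, z_vv = 4
E = 25/9, F = -27/16, G = 10657/4096; answer radicand W^2 = 161449/36864
unnormalised second-form numerators: l = 0, m = -81/16, n = 4; L = l/sqrt(161449/36864), and similarly M = m/sqrt(W^2), N = n/sqrt(W^2)

Answer: L = 0, M = -972*sqrt(161449)/161449, N = 768*sqrt(161449)/161449


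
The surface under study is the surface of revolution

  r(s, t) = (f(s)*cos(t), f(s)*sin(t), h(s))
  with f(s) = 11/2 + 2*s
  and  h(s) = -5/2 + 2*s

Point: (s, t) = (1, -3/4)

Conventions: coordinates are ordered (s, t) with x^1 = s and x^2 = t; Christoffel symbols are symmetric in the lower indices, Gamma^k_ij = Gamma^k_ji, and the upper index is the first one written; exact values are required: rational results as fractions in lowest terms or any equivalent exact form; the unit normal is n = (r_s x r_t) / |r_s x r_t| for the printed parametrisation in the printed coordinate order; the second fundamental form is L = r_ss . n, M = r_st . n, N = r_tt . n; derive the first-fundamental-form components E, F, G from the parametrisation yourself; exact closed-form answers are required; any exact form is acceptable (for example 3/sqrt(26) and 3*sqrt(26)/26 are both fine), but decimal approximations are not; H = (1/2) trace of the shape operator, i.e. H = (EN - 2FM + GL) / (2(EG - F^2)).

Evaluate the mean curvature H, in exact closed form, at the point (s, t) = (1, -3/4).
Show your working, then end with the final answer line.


f = 15/2, f' = 2, f'' = 0, h' = 2, h'' = 0
E = 8, F = 0, G = 225/4; answer radicand W^2 = 8
unnormalised second-form numerators: l = 0, m = 0, n = 15; L = l/sqrt(8), and similarly M = m/sqrt(W^2), N = n/sqrt(W^2)
H = (E*n - 2*F*m + G*l) / (2*(EG - F^2)*sqrt(W^2)); E*n - 2*F*m + G*l = 120, EG - F^2 = 450, so H = (2/15)/sqrt(8)

Answer: H = sqrt(2)/30


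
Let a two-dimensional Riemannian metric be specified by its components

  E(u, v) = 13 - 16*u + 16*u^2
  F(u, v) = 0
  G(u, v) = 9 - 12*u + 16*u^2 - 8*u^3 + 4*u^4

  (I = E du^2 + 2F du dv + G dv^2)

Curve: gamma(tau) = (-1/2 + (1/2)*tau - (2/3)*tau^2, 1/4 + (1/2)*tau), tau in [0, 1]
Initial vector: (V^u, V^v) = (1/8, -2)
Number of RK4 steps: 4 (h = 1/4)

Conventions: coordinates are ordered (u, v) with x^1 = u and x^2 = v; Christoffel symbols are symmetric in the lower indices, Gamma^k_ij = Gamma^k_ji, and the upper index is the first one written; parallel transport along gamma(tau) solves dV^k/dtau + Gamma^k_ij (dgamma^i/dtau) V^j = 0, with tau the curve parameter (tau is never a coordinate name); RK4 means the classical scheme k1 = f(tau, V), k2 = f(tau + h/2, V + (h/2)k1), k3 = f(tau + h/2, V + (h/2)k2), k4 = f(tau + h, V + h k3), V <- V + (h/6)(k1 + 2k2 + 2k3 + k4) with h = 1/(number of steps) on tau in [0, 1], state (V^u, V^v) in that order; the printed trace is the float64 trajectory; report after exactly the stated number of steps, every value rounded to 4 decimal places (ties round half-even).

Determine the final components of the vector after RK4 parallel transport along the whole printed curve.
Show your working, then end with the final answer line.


gamma'(tau) = (1/2 - (4/3)*tau, 1/2); f(tau, V)^k = -Gamma^k_ij(gamma(tau)) gamma'^i(tau) V^j; h = 1/4; intermediate values shown to 6 dp
curve data and Christoffel symbols at the stage parameters:
  tau = 0.000000: gamma = (-0.500000, 0.250000), gamma' = (0.500000, 0.500000); Gamma_uuu = -0.640000, Gamma_uuv = 0.000000, Gamma_uvv = 0.720000, Gamma_vuu = 0.000000, Gamma_vuv = -0.888889, Gamma_vvv = 0.000000
  tau = 0.125000: gamma = (-0.447917, 0.312500), gamma' = (0.333333, 0.500000); Gamma_uuu = -0.648793, Gamma_uuv = 0.000000, Gamma_uvv = 0.696981, Gamma_vuu = 0.000000, Gamma_vuv = -0.882380, Gamma_vvv = 0.000000
  tau = 0.250000: gamma = (-0.416667, 0.375000), gamma' = (0.166667, 0.500000); Gamma_uuu = -0.653465, Gamma_uuv = 0.000000, Gamma_uvv = 0.682962, Gamma_vuu = 0.000000, Gamma_vuv = -0.877076, Gamma_vvv = 0.000000
  tau = 0.375000: gamma = (-0.406250, 0.437500), gamma' = (0.000000, 0.500000); Gamma_uuu = -0.654905, Gamma_uuv = 0.000000, Gamma_uvv = 0.678249, Gamma_vuu = 0.000000, Gamma_vuv = -0.875059, Gamma_vvv = 0.000000
  tau = 0.500000: gamma = (-0.416667, 0.500000), gamma' = (-0.166667, 0.500000); Gamma_uuu = -0.653465, Gamma_uuv = 0.000000, Gamma_uvv = 0.682962, Gamma_vuu = 0.000000, Gamma_vuv = -0.877076, Gamma_vvv = 0.000000
  tau = 0.625000: gamma = (-0.447917, 0.562500), gamma' = (-0.333333, 0.500000); Gamma_uuu = -0.648793, Gamma_uuv = 0.000000, Gamma_uvv = 0.696981, Gamma_vuu = 0.000000, Gamma_vuv = -0.882380, Gamma_vvv = 0.000000
  tau = 0.750000: gamma = (-0.500000, 0.625000), gamma' = (-0.500000, 0.500000); Gamma_uuu = -0.640000, Gamma_uuv = 0.000000, Gamma_uvv = 0.720000, Gamma_vuu = 0.000000, Gamma_vuv = -0.888889, Gamma_vvv = 0.000000
  tau = 0.875000: gamma = (-0.572917, 0.687500), gamma' = (-0.666667, 0.500000); Gamma_uuu = -0.626100, Gamma_uuv = 0.000000, Gamma_uvv = 0.751680, Gamma_vuu = 0.000000, Gamma_vuv = -0.893669, Gamma_vvv = 0.000000
  tau = 1.000000: gamma = (-0.666667, 0.750000), gamma' = (-0.833333, 0.500000); Gamma_uuu = -0.606498, Gamma_uuv = 0.000000, Gamma_uvv = 0.791817, Gamma_vuu = 0.000000, Gamma_vuv = -0.893617, Gamma_vvv = 0.000000
step 0: V^u = 0.1250, V^v = -2.0000
step 1: k1 = (0.760000, -0.833333), k2 = (0.780860, -0.521830), k3 = (0.767855, -0.509226), k4 = (0.760956, -0.171968); V <- V + (h/6)(k1 + 2k2 + 2k3 + k4): V^u = 0.3174, V^v = -2.1278
step 2: k1 = (0.761178, -0.171835), k2 = (0.728876, 0.180516), k3 = (0.713939, 0.178749), k4 = (0.657336, 0.521988); V <- V + (h/6)(k1 + 2k2 + 2k3 + k4): V^u = 0.4968, V^v = -2.0833
step 3: k1 = (0.657297, 0.522386), k2 = (0.578045, 0.848962), k3 = (0.565961, 0.832585), k4 = (0.470804, 1.117065); V <- V + (h/6)(k1 + 2k2 + 2k3 + k4): V^u = 0.6391, V^v = -1.8748
step 4: k1 = (0.470428, 1.117312), k2 = (0.360840, 1.345634), k3 = (0.355831, 1.322510), k4 = (0.243391, 1.475253); V <- V + (h/6)(k1 + 2k2 + 2k3 + k4): V^u = 0.7286, V^v = -1.5445

Answer: V^u = 0.7286, V^v = -1.5445


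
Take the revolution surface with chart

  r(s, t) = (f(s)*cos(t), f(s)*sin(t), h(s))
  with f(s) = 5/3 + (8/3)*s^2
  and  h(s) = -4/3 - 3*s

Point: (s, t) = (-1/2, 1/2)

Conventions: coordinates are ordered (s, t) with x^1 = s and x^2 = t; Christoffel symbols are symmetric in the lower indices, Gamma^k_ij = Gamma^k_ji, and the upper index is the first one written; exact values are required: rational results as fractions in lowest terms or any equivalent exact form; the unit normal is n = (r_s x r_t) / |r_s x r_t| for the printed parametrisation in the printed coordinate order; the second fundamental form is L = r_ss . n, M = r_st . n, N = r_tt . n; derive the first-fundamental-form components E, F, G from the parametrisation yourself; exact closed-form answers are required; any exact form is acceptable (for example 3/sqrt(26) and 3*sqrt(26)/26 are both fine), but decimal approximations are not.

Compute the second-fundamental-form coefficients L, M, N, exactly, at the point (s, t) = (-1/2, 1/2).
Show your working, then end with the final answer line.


f = 7/3, f' = -8/3, f'' = 16/3, h' = -3, h'' = 0
E = 145/9, F = 0, G = 49/9; answer radicand W^2 = 145/9
unnormalised second-form numerators: l = 16, m = 0, n = -7; L = l/sqrt(145/9), and similarly M = m/sqrt(W^2), N = n/sqrt(W^2)

Answer: L = 48*sqrt(145)/145, M = 0, N = -21*sqrt(145)/145


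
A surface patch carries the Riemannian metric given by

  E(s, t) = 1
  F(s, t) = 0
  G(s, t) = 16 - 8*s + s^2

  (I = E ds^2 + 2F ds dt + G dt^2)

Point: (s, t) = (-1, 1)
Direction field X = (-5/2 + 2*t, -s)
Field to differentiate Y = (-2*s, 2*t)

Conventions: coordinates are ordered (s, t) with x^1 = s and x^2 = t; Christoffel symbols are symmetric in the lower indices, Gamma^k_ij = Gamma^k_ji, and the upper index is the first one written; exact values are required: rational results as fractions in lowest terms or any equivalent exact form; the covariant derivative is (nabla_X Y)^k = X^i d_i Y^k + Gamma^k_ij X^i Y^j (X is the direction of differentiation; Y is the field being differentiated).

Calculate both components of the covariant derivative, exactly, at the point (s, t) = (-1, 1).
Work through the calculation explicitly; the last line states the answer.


E = 1, F = 0, G = 25 at the point
E_s = 0, E_t = 0, F_s = 0, F_t = 0, G_s = -10, G_t = 0
EG - F^2 = 25;  g^inv = (1/25) * [[25, 0], [0, 1]]
first-kind symbols [ij,l] = (1/2)(d_i g_jl + d_j g_il - d_l g_ij): [ss,s] = E_s/2 = 0, [ss,t] = F_s - E_t/2 = 0, [st,s] = E_t/2 = 0, [st,t] = G_s/2 = -5, [tt,s] = F_t - G_s/2 = 5, [tt,t] = G_t/2 = 0
Gamma^s_ij = (G*[ij,s] - F*[ij,t])/(EG - F^2), Gamma^t_ij = (E*[ij,t] - F*[ij,s])/(EG - F^2)
Gamma_sss = 0, Gamma_sst = 0, Gamma_stt = 5, Gamma_tss = 0, Gamma_tst = -1/5, Gamma_ttt = 0
X = (-1/2, 1), Y = (2, 2) at the point

Answer: (nabla_X Y)^s = 11, (nabla_X Y)^t = 9/5


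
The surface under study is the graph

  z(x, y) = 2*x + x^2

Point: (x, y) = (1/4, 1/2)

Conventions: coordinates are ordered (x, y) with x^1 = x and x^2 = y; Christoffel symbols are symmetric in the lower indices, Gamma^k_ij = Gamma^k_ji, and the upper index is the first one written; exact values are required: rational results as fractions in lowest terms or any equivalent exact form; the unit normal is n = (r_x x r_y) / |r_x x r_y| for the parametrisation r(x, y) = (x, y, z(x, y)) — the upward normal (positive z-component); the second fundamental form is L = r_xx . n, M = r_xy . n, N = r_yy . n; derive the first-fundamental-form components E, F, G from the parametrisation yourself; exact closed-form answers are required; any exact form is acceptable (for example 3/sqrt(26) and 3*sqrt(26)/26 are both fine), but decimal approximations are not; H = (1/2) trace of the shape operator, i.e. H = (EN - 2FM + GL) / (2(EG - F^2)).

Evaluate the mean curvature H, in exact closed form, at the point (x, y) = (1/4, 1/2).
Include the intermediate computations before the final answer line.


z_x = 5/2, z_y = 0, z_xx = 2, z_xy = 0, z_yy = 0
E = 29/4, F = 0, G = 1; answer radicand W^2 = 29/4
unnormalised second-form numerators: l = 2, m = 0, n = 0; L = l/sqrt(29/4), and similarly M = m/sqrt(W^2), N = n/sqrt(W^2)
H = (E*n - 2*F*m + G*l) / (2*(EG - F^2)*sqrt(W^2)); E*n - 2*F*m + G*l = 2, EG - F^2 = 29/4, so H = (4/29)/sqrt(29/4)

Answer: H = 8*sqrt(29)/841


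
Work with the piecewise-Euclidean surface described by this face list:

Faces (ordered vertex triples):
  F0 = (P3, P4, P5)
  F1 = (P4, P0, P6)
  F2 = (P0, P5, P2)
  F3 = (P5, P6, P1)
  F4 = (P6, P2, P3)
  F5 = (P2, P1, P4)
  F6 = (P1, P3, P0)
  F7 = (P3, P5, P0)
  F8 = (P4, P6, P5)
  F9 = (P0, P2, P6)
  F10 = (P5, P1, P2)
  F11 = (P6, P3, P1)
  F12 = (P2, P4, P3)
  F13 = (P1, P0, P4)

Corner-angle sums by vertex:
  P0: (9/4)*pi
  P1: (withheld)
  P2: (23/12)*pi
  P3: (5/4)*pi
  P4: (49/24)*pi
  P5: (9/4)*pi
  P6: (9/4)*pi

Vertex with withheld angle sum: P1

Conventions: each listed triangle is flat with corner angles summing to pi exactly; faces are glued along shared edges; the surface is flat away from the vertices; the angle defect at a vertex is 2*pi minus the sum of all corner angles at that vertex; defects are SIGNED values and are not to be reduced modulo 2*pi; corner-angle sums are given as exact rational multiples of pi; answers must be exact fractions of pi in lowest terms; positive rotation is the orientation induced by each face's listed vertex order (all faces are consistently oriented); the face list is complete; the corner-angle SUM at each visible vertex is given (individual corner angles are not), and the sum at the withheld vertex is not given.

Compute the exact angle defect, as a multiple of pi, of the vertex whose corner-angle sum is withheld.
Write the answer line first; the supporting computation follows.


Answer: defect(P1) = -pi/24

V = 7, E = 21, F = 14; chi = V - E + F = 0
Gauss-Bonnet: total defect = 2*pi*chi = 0; visible defects sum to pi/24


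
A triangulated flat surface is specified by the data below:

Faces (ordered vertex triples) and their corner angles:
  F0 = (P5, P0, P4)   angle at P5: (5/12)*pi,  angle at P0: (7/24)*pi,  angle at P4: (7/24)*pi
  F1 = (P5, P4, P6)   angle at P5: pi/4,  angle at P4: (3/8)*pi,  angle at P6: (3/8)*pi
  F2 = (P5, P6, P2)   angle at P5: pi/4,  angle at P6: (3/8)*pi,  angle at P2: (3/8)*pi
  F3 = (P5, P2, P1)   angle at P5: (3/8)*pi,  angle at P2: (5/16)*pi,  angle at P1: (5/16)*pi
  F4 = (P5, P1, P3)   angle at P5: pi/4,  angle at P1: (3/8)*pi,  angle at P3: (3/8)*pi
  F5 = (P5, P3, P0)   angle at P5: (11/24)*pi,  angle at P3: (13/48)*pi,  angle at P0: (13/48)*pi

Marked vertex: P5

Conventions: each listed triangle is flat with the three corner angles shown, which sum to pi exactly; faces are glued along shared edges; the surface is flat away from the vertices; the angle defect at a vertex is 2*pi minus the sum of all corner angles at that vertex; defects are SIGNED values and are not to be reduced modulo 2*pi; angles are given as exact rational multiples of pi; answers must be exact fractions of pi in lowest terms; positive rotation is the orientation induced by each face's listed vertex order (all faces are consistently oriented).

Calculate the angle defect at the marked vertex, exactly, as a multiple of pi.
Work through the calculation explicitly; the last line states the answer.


Sum of corner angles at P5: 2*pi
defect = 2*pi - 2*pi

Answer: defect(P5) = 0


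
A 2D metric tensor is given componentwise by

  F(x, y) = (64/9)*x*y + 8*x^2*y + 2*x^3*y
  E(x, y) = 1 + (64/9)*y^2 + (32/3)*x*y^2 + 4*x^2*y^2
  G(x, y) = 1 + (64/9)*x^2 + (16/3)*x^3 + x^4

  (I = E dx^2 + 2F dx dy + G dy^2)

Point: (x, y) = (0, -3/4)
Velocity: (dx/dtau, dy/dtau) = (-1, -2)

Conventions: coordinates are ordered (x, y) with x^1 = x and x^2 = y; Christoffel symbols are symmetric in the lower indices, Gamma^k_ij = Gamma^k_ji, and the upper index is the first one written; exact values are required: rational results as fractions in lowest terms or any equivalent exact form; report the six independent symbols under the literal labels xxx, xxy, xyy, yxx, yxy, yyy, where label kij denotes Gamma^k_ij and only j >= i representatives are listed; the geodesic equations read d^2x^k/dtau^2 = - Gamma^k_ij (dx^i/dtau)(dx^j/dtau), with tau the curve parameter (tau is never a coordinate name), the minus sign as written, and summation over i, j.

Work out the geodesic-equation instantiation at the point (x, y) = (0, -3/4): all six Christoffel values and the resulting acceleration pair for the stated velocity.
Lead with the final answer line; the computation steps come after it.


Answer: Gamma_xxx = 3/5, Gamma_xxy = -16/15, Gamma_xyy = 0, Gamma_yxx = 0, Gamma_yxy = 0, Gamma_yyy = 0; accelerations (d^2x/dtau^2, d^2y/dtau^2) = (11/3, 0)

E = 5, F = 0, G = 1 at the point
E_x = 6, E_y = -32/3, F_x = -16/3, F_y = 0, G_x = 0, G_y = 0
EG - F^2 = 5;  g^inv = (1/5) * [[1, 0], [0, 5]]
first-kind symbols [ij,l] = (1/2)(d_i g_jl + d_j g_il - d_l g_ij): [xx,x] = E_x/2 = 3, [xx,y] = F_x - E_y/2 = 0, [xy,x] = E_y/2 = -16/3, [xy,y] = G_x/2 = 0, [yy,x] = F_y - G_x/2 = 0, [yy,y] = G_y/2 = 0
Gamma^x_ij = (G*[ij,x] - F*[ij,y])/(EG - F^2), Gamma^y_ij = (E*[ij,y] - F*[ij,x])/(EG - F^2)
Gamma_xxx = 3/5, Gamma_xxy = -16/15, Gamma_xyy = 0, Gamma_yxx = 0, Gamma_yxy = 0, Gamma_yyy = 0
d^2x/dtau^2 = -(Gamma_xxx*(-1)^2 + 2*Gamma_xxy*(-1)*(-2) + Gamma_xyy*(-2)^2) = 11/3
d^2y/dtau^2 = -(Gamma_yxx*(-1)^2 + 2*Gamma_yxy*(-1)*(-2) + Gamma_yyy*(-2)^2) = 0


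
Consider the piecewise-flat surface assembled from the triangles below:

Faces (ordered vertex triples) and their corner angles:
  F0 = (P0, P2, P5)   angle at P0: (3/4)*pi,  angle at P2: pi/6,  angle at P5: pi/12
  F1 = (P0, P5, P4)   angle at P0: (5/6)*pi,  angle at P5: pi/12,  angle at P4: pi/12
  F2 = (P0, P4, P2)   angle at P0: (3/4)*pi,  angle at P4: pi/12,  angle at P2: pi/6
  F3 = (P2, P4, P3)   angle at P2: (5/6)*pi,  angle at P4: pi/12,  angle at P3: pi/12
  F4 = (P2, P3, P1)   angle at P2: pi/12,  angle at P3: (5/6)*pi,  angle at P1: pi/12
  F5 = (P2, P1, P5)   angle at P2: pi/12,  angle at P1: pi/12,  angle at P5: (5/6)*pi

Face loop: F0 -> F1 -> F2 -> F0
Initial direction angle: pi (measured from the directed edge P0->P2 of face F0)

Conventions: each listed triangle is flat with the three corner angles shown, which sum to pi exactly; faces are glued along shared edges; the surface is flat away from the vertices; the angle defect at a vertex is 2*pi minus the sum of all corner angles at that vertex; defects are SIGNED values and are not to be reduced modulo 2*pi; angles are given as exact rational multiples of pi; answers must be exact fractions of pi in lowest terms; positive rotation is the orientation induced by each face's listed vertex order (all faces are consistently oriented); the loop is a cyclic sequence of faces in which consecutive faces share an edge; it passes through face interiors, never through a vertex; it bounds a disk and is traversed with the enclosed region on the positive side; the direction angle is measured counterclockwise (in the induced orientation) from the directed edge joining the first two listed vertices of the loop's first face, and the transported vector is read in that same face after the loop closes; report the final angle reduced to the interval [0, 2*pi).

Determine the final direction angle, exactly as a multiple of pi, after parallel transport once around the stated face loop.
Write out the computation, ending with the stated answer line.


enclosed vertex P0: corner angles sum to (7/3)*pi, defect = 2*pi - (7/3)*pi = -pi/3
holonomy = initial angle + sum of enclosed defects (mod 2*pi), positive in the induced orientation
final angle = pi - pi/3 = (2/3)*pi (mod 2*pi)

Answer: final direction angle = (2/3)*pi
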